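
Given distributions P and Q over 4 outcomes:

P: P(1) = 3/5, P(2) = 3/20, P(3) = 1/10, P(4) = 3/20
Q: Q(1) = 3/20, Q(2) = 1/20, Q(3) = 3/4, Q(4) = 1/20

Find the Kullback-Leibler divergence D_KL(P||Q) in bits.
1.3848 bits

D_KL(P||Q) = Σ P(x) log₂(P(x)/Q(x))

Computing term by term:
  P(1)·log₂(P(1)/Q(1)) = (3/5)·log₂((3/5)/(3/20)) = 1.20000
  P(2)·log₂(P(2)/Q(2)) = (3/20)·log₂((3/20)/(1/20)) = 0.23774
  P(3)·log₂(P(3)/Q(3)) = (1/10)·log₂((1/10)/(3/4)) = -0.29069
  P(4)·log₂(P(4)/Q(4)) = (3/20)·log₂((3/20)/(1/20)) = 0.23774

D_KL(P||Q) = 1.20000 + 0.23774 - 0.29069 + 0.23774 = 1.38479 ≈ 1.3848 bits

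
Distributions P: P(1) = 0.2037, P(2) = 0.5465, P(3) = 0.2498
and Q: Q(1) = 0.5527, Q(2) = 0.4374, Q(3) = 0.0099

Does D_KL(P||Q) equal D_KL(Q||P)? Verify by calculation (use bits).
D_KL(P||Q) = 1.0456 bits, D_KL(Q||P) = 0.6093 bits. No — D_KL(P||Q) ≠ D_KL(Q||P) for this pair.

D_KL(P||Q) = Σ P(x) log₂(P(x)/Q(x))

Computing term by term:
  P(1)·log₂(P(1)/Q(1)) = 0.2037·log₂(0.2037/0.5527) = -0.29334
  P(2)·log₂(P(2)/Q(2)) = 0.5465·log₂(0.5465/0.4374) = 0.17557
  P(3)·log₂(P(3)/Q(3)) = 0.2498·log₂(0.2498/0.0099) = 1.16337

D_KL(P||Q) = -0.29334 + 0.17557 + 1.16337 = 1.04560 ≈ 1.0456 bits

D_KL(Q||P) = Σ Q(x) log₂(Q(x)/P(x))

Computing term by term:
  Q(1)·log₂(Q(1)/P(1)) = 0.5527·log₂(0.5527/0.2037) = 0.79592
  Q(2)·log₂(Q(2)/P(2)) = 0.4374·log₂(0.4374/0.5465) = -0.14052
  Q(3)·log₂(Q(3)/P(3)) = 0.0099·log₂(0.0099/0.2498) = -0.04611

D_KL(Q||P) = 0.79592 - 0.14052 - 0.04611 = 0.60929 ≈ 0.6093 bits

These are NOT equal (difference: 0.4363 bits). KL divergence is asymmetric: D_KL(P||Q) ≠ D_KL(Q||P) in general.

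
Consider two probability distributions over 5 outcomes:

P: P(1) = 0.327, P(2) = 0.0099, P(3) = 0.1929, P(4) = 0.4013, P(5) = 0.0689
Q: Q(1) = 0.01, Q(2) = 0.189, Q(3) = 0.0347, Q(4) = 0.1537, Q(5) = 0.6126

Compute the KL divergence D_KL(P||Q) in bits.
2.4189 bits

D_KL(P||Q) = Σ P(x) log₂(P(x)/Q(x))

Computing term by term:
  P(1)·log₂(P(1)/Q(1)) = 0.327·log₂(0.327/0.01) = 1.64521
  P(2)·log₂(P(2)/Q(2)) = 0.0099·log₂(0.0099/0.189) = -0.04212
  P(3)·log₂(P(3)/Q(3)) = 0.1929·log₂(0.1929/0.0347) = 0.47740
  P(4)·log₂(P(4)/Q(4)) = 0.4013·log₂(0.4013/0.1537) = 0.55563
  P(5)·log₂(P(5)/Q(5)) = 0.0689·log₂(0.0689/0.6126) = -0.21720

D_KL(P||Q) = 1.64521 - 0.04212 + 0.47740 + 0.55563 - 0.21720 = 2.41892 ≈ 2.4189 bits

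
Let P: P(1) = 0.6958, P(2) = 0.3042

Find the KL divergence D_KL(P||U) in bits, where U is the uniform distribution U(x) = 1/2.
0.1136 bits

U(i) = 1/2 for all i

D_KL(P||U) = Σ P(x) log₂(P(x) / (1/2))
           = Σ P(x) log₂(P(x)) + log₂(2)
           = log₂(2) - H(P)

H(P) = -Σ P(x) log₂(P(x)):
  -P(1)·log₂(P(1)) = -(0.6958)·log₂(0.6958) = 0.36408
  -P(2)·log₂(P(2)) = -(0.3042)·log₂(0.3042) = 0.52228
H(P) = 0.36408 + 0.52228 = 0.88636 bits

log₂(2) = 1.00000 bits

D_KL(P||U) = 1.00000 - 0.88636 = 0.11364 ≈ 0.1136 bits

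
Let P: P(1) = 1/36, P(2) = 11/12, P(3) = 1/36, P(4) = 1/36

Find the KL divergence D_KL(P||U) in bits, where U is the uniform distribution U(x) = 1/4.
1.4541 bits

U(i) = 1/4 for all i

D_KL(P||U) = Σ P(x) log₂(P(x) / (1/4))
           = Σ P(x) log₂(P(x)) + log₂(4)
           = log₂(4) - H(P)

H(P) = -Σ P(x) log₂(P(x)):
  -P(1)·log₂(P(1)) = -(1/36)·log₂(1/36) = 0.14361
  -P(2)·log₂(P(2)) = -(11/12)·log₂(11/12) = 0.11507
  -P(3)·log₂(P(3)) = -(1/36)·log₂(1/36) = 0.14361
  -P(4)·log₂(P(4)) = -(1/36)·log₂(1/36) = 0.14361
H(P) = 0.14361 + 0.11507 + 0.14361 + 0.14361 = 0.54590 bits

log₂(4) = 2.00000 bits

D_KL(P||U) = 2.00000 - 0.54590 = 1.45410 ≈ 1.4541 bits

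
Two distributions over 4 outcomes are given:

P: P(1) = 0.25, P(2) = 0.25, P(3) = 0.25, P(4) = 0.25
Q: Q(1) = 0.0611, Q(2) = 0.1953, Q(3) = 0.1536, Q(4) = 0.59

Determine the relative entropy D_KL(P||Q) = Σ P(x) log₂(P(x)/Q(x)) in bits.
0.4632 bits

D_KL(P||Q) = Σ P(x) log₂(P(x)/Q(x))

Computing term by term:
  P(1)·log₂(P(1)/Q(1)) = 0.25·log₂(0.25/0.0611) = 0.50817
  P(2)·log₂(P(2)/Q(2)) = 0.25·log₂(0.25/0.1953) = 0.08906
  P(3)·log₂(P(3)/Q(3)) = 0.25·log₂(0.25/0.1536) = 0.17569
  P(4)·log₂(P(4)/Q(4)) = 0.25·log₂(0.25/0.59) = -0.30970

D_KL(P||Q) = 0.50817 + 0.08906 + 0.17569 - 0.30970 = 0.46322 ≈ 0.4632 bits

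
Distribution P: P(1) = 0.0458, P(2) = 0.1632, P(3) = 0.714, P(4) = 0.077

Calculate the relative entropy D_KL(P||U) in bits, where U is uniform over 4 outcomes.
0.7376 bits

U(i) = 1/4 for all i

D_KL(P||U) = Σ P(x) log₂(P(x) / (1/4))
           = Σ P(x) log₂(P(x)) + log₂(4)
           = log₂(4) - H(P)

H(P) = -Σ P(x) log₂(P(x)):
  -P(1)·log₂(P(1)) = -(0.0458)·log₂(0.0458) = 0.20374
  -P(2)·log₂(P(2)) = -(0.1632)·log₂(0.1632) = 0.42681
  -P(3)·log₂(P(3)) = -(0.714)·log₂(0.714) = 0.34701
  -P(4)·log₂(P(4)) = -(0.077)·log₂(0.077) = 0.28482
H(P) = 0.20374 + 0.42681 + 0.34701 + 0.28482 = 1.26238 bits

log₂(4) = 2.00000 bits

D_KL(P||U) = 2.00000 - 1.26238 = 0.73762 ≈ 0.7376 bits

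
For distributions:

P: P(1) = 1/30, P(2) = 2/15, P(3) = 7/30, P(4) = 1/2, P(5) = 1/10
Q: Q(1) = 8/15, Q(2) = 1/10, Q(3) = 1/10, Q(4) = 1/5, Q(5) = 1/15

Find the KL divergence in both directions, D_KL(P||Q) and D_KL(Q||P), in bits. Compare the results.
D_KL(P||Q) = 0.9267 bits, D_KL(Q||P) = 1.6662 bits. D_KL(Q||P) is larger than D_KL(P||Q) by 0.7395 bits; the two directions differ.

D_KL(P||Q) = Σ P(x) log₂(P(x)/Q(x))

Computing term by term:
  P(1)·log₂(P(1)/Q(1)) = (1/30)·log₂((1/30)/(8/15)) = -0.13333
  P(2)·log₂(P(2)/Q(2)) = (2/15)·log₂((2/15)/(1/10)) = 0.05534
  P(3)·log₂(P(3)/Q(3)) = (7/30)·log₂((7/30)/(1/10)) = 0.28522
  P(4)·log₂(P(4)/Q(4)) = (1/2)·log₂((1/2)/(1/5)) = 0.66096
  P(5)·log₂(P(5)/Q(5)) = (1/10)·log₂((1/10)/(1/15)) = 0.05850

D_KL(P||Q) = -0.13333 + 0.05534 + 0.28522 + 0.66096 + 0.05850 = 0.92669 ≈ 0.9267 bits

D_KL(Q||P) = Σ Q(x) log₂(Q(x)/P(x))

Computing term by term:
  Q(1)·log₂(Q(1)/P(1)) = (8/15)·log₂((8/15)/(1/30)) = 2.13333
  Q(2)·log₂(Q(2)/P(2)) = (1/10)·log₂((1/10)/(2/15)) = -0.04150
  Q(3)·log₂(Q(3)/P(3)) = (1/10)·log₂((1/10)/(7/30)) = -0.12224
  Q(4)·log₂(Q(4)/P(4)) = (1/5)·log₂((1/5)/(1/2)) = -0.26439
  Q(5)·log₂(Q(5)/P(5)) = (1/15)·log₂((1/15)/(1/10)) = -0.03900

D_KL(Q||P) = 2.13333 - 0.04150 - 0.12224 - 0.26439 - 0.03900 = 1.66620 ≈ 1.6662 bits

These are NOT equal (difference: 0.7395 bits). KL divergence is asymmetric: D_KL(P||Q) ≠ D_KL(Q||P) in general.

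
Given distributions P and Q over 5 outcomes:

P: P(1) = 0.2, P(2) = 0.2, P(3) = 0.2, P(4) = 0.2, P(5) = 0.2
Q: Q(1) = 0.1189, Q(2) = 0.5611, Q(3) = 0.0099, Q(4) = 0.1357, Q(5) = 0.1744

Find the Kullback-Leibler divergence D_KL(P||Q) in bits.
0.8711 bits

D_KL(P||Q) = Σ P(x) log₂(P(x)/Q(x))

Computing term by term:
  P(1)·log₂(P(1)/Q(1)) = 0.2·log₂(0.2/0.1189) = 0.15005
  P(2)·log₂(P(2)/Q(2)) = 0.2·log₂(0.2/0.5611) = -0.29765
  P(3)·log₂(P(3)/Q(3)) = 0.2·log₂(0.2/0.0099) = 0.86729
  P(4)·log₂(P(4)/Q(4)) = 0.2·log₂(0.2/0.1357) = 0.11192
  P(5)·log₂(P(5)/Q(5)) = 0.2·log₂(0.2/0.1744) = 0.03952

D_KL(P||Q) = 0.15005 - 0.29765 + 0.86729 + 0.11192 + 0.03952 = 0.87113 ≈ 0.8711 bits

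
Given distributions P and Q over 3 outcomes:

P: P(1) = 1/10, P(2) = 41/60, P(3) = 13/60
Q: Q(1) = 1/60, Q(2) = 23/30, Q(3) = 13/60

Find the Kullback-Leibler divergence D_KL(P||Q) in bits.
0.1451 bits

D_KL(P||Q) = Σ P(x) log₂(P(x)/Q(x))

Computing term by term:
  P(1)·log₂(P(1)/Q(1)) = (1/10)·log₂((1/10)/(1/60)) = 0.25850
  P(2)·log₂(P(2)/Q(2)) = (41/60)·log₂((41/60)/(23/30)) = -0.11344
  P(3)·log₂(P(3)/Q(3)) = (13/60)·log₂((13/60)/(13/60)) = 0.00000

D_KL(P||Q) = 0.25850 - 0.11344 + 0.00000 = 0.14506 ≈ 0.1451 bits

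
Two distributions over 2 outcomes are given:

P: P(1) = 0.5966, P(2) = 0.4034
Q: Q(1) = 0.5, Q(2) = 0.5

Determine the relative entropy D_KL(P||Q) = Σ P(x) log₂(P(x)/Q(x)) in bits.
0.0271 bits

D_KL(P||Q) = Σ P(x) log₂(P(x)/Q(x))

Computing term by term:
  P(1)·log₂(P(1)/Q(1)) = 0.5966·log₂(0.5966/0.5) = 0.15204
  P(2)·log₂(P(2)/Q(2)) = 0.4034·log₂(0.4034/0.5) = -0.12494

D_KL(P||Q) = 0.15204 - 0.12494 = 0.02710 ≈ 0.0271 bits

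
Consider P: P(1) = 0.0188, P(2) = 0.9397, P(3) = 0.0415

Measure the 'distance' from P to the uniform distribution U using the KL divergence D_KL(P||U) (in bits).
1.2023 bits

U(i) = 1/3 for all i

D_KL(P||U) = Σ P(x) log₂(P(x) / (1/3))
           = Σ P(x) log₂(P(x)) + log₂(3)
           = log₂(3) - H(P)

H(P) = -Σ P(x) log₂(P(x)):
  -P(1)·log₂(P(1)) = -(0.0188)·log₂(0.0188) = 0.10778
  -P(2)·log₂(P(2)) = -(0.9397)·log₂(0.9397) = 0.08432
  -P(3)·log₂(P(3)) = -(0.0415)·log₂(0.0415) = 0.19052
H(P) = 0.10778 + 0.08432 + 0.19052 = 0.38262 bits

log₂(3) = 1.58496 bits

D_KL(P||U) = 1.58496 - 0.38262 = 1.20234 ≈ 1.2023 bits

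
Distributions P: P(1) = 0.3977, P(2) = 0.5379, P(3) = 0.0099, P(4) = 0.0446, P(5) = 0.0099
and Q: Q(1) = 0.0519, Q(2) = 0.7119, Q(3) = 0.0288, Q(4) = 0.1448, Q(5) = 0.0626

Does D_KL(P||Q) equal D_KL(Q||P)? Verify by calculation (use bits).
D_KL(P||Q) = 0.8335 bits, D_KL(Q||P) = 0.5923 bits. No — D_KL(P||Q) ≠ D_KL(Q||P) for this pair.

D_KL(P||Q) = Σ P(x) log₂(P(x)/Q(x))

Computing term by term:
  P(1)·log₂(P(1)/Q(1)) = 0.3977·log₂(0.3977/0.0519) = 1.16839
  P(2)·log₂(P(2)/Q(2)) = 0.5379·log₂(0.5379/0.7119) = -0.21749
  P(3)·log₂(P(3)/Q(3)) = 0.0099·log₂(0.0099/0.0288) = -0.01525
  P(4)·log₂(P(4)/Q(4)) = 0.0446·log₂(0.0446/0.1448) = -0.07577
  P(5)·log₂(P(5)/Q(5)) = 0.0099·log₂(0.0099/0.0626) = -0.02634

D_KL(P||Q) = 1.16839 - 0.21749 - 0.01525 - 0.07577 - 0.02634 = 0.83354 ≈ 0.8335 bits

D_KL(Q||P) = Σ Q(x) log₂(Q(x)/P(x))

Computing term by term:
  Q(1)·log₂(Q(1)/P(1)) = 0.0519·log₂(0.0519/0.3977) = -0.15248
  Q(2)·log₂(Q(2)/P(2)) = 0.7119·log₂(0.7119/0.5379) = 0.28785
  Q(3)·log₂(Q(3)/P(3)) = 0.0288·log₂(0.0288/0.0099) = 0.04437
  Q(4)·log₂(Q(4)/P(4)) = 0.1448·log₂(0.1448/0.0446) = 0.24601
  Q(5)·log₂(Q(5)/P(5)) = 0.0626·log₂(0.0626/0.0099) = 0.16656

D_KL(Q||P) = -0.15248 + 0.28785 + 0.04437 + 0.24601 + 0.16656 = 0.59231 ≈ 0.5923 bits

These are NOT equal (difference: 0.2412 bits). KL divergence is asymmetric: D_KL(P||Q) ≠ D_KL(Q||P) in general.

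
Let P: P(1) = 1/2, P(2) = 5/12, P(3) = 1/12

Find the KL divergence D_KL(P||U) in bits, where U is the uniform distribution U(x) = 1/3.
0.2600 bits

U(i) = 1/3 for all i

D_KL(P||U) = Σ P(x) log₂(P(x) / (1/3))
           = Σ P(x) log₂(P(x)) + log₂(3)
           = log₂(3) - H(P)

H(P) = -Σ P(x) log₂(P(x)):
  -P(1)·log₂(P(1)) = -(1/2)·log₂(1/2) = 0.50000
  -P(2)·log₂(P(2)) = -(5/12)·log₂(5/12) = 0.52626
  -P(3)·log₂(P(3)) = -(1/12)·log₂(1/12) = 0.29875
H(P) = 0.50000 + 0.52626 + 0.29875 = 1.32501 bits

log₂(3) = 1.58496 bits

D_KL(P||U) = 1.58496 - 1.32501 = 0.25995 ≈ 0.2600 bits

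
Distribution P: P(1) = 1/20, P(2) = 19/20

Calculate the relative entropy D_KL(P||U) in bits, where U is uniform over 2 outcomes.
0.7136 bits

U(i) = 1/2 for all i

D_KL(P||U) = Σ P(x) log₂(P(x) / (1/2))
           = Σ P(x) log₂(P(x)) + log₂(2)
           = log₂(2) - H(P)

H(P) = -Σ P(x) log₂(P(x)):
  -P(1)·log₂(P(1)) = -(1/20)·log₂(1/20) = 0.21610
  -P(2)·log₂(P(2)) = -(19/20)·log₂(19/20) = 0.07030
H(P) = 0.21610 + 0.07030 = 0.28640 bits

log₂(2) = 1.00000 bits

D_KL(P||U) = 1.00000 - 0.28640 = 0.71360 ≈ 0.7136 bits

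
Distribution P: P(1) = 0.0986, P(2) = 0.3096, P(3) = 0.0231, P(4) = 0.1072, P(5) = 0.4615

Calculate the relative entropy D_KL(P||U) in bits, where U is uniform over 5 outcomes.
0.4829 bits

U(i) = 1/5 for all i

D_KL(P||U) = Σ P(x) log₂(P(x) / (1/5))
           = Σ P(x) log₂(P(x)) + log₂(5)
           = log₂(5) - H(P)

H(P) = -Σ P(x) log₂(P(x)):
  -P(1)·log₂(P(1)) = -(0.0986)·log₂(0.0986) = 0.32955
  -P(2)·log₂(P(2)) = -(0.3096)·log₂(0.3096) = 0.52370
  -P(3)·log₂(P(3)) = -(0.0231)·log₂(0.0231) = 0.12557
  -P(4)·log₂(P(4)) = -(0.1072)·log₂(0.1072) = 0.34536
  -P(5)·log₂(P(5)) = -(0.4615)·log₂(0.4615) = 0.51485
H(P) = 0.32955 + 0.52370 + 0.12557 + 0.34536 + 0.51485 = 1.83903 bits

log₂(5) = 2.32193 bits

D_KL(P||U) = 2.32193 - 1.83903 = 0.48290 ≈ 0.4829 bits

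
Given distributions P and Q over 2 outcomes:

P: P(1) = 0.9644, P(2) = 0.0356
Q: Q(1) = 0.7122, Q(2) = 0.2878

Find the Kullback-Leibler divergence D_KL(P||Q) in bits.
0.3144 bits

D_KL(P||Q) = Σ P(x) log₂(P(x)/Q(x))

Computing term by term:
  P(1)·log₂(P(1)/Q(1)) = 0.9644·log₂(0.9644/0.7122) = 0.42178
  P(2)·log₂(P(2)/Q(2)) = 0.0356·log₂(0.0356/0.2878) = -0.10734

D_KL(P||Q) = 0.42178 - 0.10734 = 0.31444 ≈ 0.3144 bits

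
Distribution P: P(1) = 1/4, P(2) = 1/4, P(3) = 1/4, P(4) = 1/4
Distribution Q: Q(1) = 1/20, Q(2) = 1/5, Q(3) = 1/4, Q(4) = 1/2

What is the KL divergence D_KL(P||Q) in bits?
0.4110 bits

D_KL(P||Q) = Σ P(x) log₂(P(x)/Q(x))

Computing term by term:
  P(1)·log₂(P(1)/Q(1)) = (1/4)·log₂((1/4)/(1/20)) = 0.58048
  P(2)·log₂(P(2)/Q(2)) = (1/4)·log₂((1/4)/(1/5)) = 0.08048
  P(3)·log₂(P(3)/Q(3)) = (1/4)·log₂((1/4)/(1/4)) = 0.00000
  P(4)·log₂(P(4)/Q(4)) = (1/4)·log₂((1/4)/(1/2)) = -0.25000

D_KL(P||Q) = 0.58048 + 0.08048 + 0.00000 - 0.25000 = 0.41096 ≈ 0.4110 bits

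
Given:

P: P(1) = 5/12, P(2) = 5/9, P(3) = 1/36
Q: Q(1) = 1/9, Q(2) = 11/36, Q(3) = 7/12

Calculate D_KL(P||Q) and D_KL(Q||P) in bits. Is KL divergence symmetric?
D_KL(P||Q) = 1.1517 bits, D_KL(Q||P) = 2.0868 bits. No, KL divergence is not symmetric.

D_KL(P||Q) = Σ P(x) log₂(P(x)/Q(x))

Computing term by term:
  P(1)·log₂(P(1)/Q(1)) = (5/12)·log₂((5/12)/(1/9)) = 0.79454
  P(2)·log₂(P(2)/Q(2)) = (5/9)·log₂((5/9)/(11/36)) = 0.47916
  P(3)·log₂(P(3)/Q(3)) = (1/36)·log₂((1/36)/(7/12)) = -0.12201

D_KL(P||Q) = 0.79454 + 0.47916 - 0.12201 = 1.15169 ≈ 1.1517 bits

D_KL(Q||P) = Σ Q(x) log₂(Q(x)/P(x))

Computing term by term:
  Q(1)·log₂(Q(1)/P(1)) = (1/9)·log₂((1/9)/(5/12)) = -0.21188
  Q(2)·log₂(Q(2)/P(2)) = (11/36)·log₂((11/36)/(5/9)) = -0.26354
  Q(3)·log₂(Q(3)/P(3)) = (7/12)·log₂((7/12)/(1/36)) = 2.56219

D_KL(Q||P) = -0.21188 - 0.26354 + 2.56219 = 2.08677 ≈ 2.0868 bits

These are NOT equal (difference: 0.9351 bits). KL divergence is asymmetric: D_KL(P||Q) ≠ D_KL(Q||P) in general.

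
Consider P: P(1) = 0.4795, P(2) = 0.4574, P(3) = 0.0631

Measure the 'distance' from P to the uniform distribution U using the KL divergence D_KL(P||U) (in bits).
0.3088 bits

U(i) = 1/3 for all i

D_KL(P||U) = Σ P(x) log₂(P(x) / (1/3))
           = Σ P(x) log₂(P(x)) + log₂(3)
           = log₂(3) - H(P)

H(P) = -Σ P(x) log₂(P(x)):
  -P(1)·log₂(P(1)) = -(0.4795)·log₂(0.4795) = 0.50846
  -P(2)·log₂(P(2)) = -(0.4574)·log₂(0.4574) = 0.51616
  -P(3)·log₂(P(3)) = -(0.0631)·log₂(0.0631) = 0.25153
H(P) = 0.50846 + 0.51616 + 0.25153 = 1.27615 bits

log₂(3) = 1.58496 bits

D_KL(P||U) = 1.58496 - 1.27615 = 0.30881 ≈ 0.3088 bits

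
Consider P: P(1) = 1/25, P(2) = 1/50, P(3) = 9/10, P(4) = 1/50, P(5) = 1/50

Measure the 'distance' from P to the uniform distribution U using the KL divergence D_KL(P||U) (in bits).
1.6607 bits

U(i) = 1/5 for all i

D_KL(P||U) = Σ P(x) log₂(P(x) / (1/5))
           = Σ P(x) log₂(P(x)) + log₂(5)
           = log₂(5) - H(P)

H(P) = -Σ P(x) log₂(P(x)):
  -P(1)·log₂(P(1)) = -(1/25)·log₂(1/25) = 0.18575
  -P(2)·log₂(P(2)) = -(1/50)·log₂(1/50) = 0.11288
  -P(3)·log₂(P(3)) = -(9/10)·log₂(9/10) = 0.13680
  -P(4)·log₂(P(4)) = -(1/50)·log₂(1/50) = 0.11288
  -P(5)·log₂(P(5)) = -(1/50)·log₂(1/50) = 0.11288
H(P) = 0.18575 + 0.11288 + 0.13680 + 0.11288 + 0.11288 = 0.66119 bits

log₂(5) = 2.32193 bits

D_KL(P||U) = 2.32193 - 0.66119 = 1.66074 ≈ 1.6607 bits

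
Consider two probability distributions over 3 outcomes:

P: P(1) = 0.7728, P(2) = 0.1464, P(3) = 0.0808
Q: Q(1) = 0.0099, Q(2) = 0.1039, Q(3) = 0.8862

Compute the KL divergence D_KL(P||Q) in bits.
4.6515 bits

D_KL(P||Q) = Σ P(x) log₂(P(x)/Q(x))

Computing term by term:
  P(1)·log₂(P(1)/Q(1)) = 0.7728·log₂(0.7728/0.0099) = 4.85822
  P(2)·log₂(P(2)/Q(2)) = 0.1464·log₂(0.1464/0.1039) = 0.07243
  P(3)·log₂(P(3)/Q(3)) = 0.0808·log₂(0.0808/0.8862) = -0.27918

D_KL(P||Q) = 4.85822 + 0.07243 - 0.27918 = 4.65147 ≈ 4.6515 bits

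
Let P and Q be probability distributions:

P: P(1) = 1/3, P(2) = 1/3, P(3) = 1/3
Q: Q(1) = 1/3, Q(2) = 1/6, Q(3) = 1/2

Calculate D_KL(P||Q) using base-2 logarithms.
0.1383 bits

D_KL(P||Q) = Σ P(x) log₂(P(x)/Q(x))

Computing term by term:
  P(1)·log₂(P(1)/Q(1)) = (1/3)·log₂((1/3)/(1/3)) = 0.00000
  P(2)·log₂(P(2)/Q(2)) = (1/3)·log₂((1/3)/(1/6)) = 0.33333
  P(3)·log₂(P(3)/Q(3)) = (1/3)·log₂((1/3)/(1/2)) = -0.19499

D_KL(P||Q) = 0.00000 + 0.33333 - 0.19499 = 0.13834 ≈ 0.1383 bits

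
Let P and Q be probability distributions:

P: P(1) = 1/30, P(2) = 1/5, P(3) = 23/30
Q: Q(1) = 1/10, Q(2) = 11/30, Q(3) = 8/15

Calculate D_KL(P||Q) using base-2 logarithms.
0.1737 bits

D_KL(P||Q) = Σ P(x) log₂(P(x)/Q(x))

Computing term by term:
  P(1)·log₂(P(1)/Q(1)) = (1/30)·log₂((1/30)/(1/10)) = -0.05283
  P(2)·log₂(P(2)/Q(2)) = (1/5)·log₂((1/5)/(11/30)) = -0.17489
  P(3)·log₂(P(3)/Q(3)) = (23/30)·log₂((23/30)/(8/15)) = 0.40140

D_KL(P||Q) = -0.05283 - 0.17489 + 0.40140 = 0.17368 ≈ 0.1737 bits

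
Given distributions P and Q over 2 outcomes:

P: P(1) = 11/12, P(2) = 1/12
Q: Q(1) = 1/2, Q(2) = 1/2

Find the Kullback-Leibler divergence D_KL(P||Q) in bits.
0.5862 bits

D_KL(P||Q) = Σ P(x) log₂(P(x)/Q(x))

Computing term by term:
  P(1)·log₂(P(1)/Q(1)) = (11/12)·log₂((11/12)/(1/2)) = 0.80160
  P(2)·log₂(P(2)/Q(2)) = (1/12)·log₂((1/12)/(1/2)) = -0.21541

D_KL(P||Q) = 0.80160 - 0.21541 = 0.58619 ≈ 0.5862 bits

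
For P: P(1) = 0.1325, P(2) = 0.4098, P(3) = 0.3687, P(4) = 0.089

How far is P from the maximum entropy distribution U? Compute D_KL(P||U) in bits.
0.2449 bits

U(i) = 1/4 for all i

D_KL(P||U) = Σ P(x) log₂(P(x) / (1/4))
           = Σ P(x) log₂(P(x)) + log₂(4)
           = log₂(4) - H(P)

H(P) = -Σ P(x) log₂(P(x)):
  -P(1)·log₂(P(1)) = -(0.1325)·log₂(0.1325) = 0.38636
  -P(2)·log₂(P(2)) = -(0.4098)·log₂(0.4098) = 0.52742
  -P(3)·log₂(P(3)) = -(0.3687)·log₂(0.3687) = 0.53074
  -P(4)·log₂(P(4)) = -(0.089)·log₂(0.089) = 0.31061
H(P) = 0.38636 + 0.52742 + 0.53074 + 0.31061 = 1.75513 bits

log₂(4) = 2.00000 bits

D_KL(P||U) = 2.00000 - 1.75513 = 0.24487 ≈ 0.2449 bits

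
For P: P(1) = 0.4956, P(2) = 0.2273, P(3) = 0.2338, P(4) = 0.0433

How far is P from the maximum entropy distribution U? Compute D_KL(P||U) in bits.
0.3259 bits

U(i) = 1/4 for all i

D_KL(P||U) = Σ P(x) log₂(P(x) / (1/4))
           = Σ P(x) log₂(P(x)) + log₂(4)
           = log₂(4) - H(P)

H(P) = -Σ P(x) log₂(P(x)):
  -P(1)·log₂(P(1)) = -(0.4956)·log₂(0.4956) = 0.50192
  -P(2)·log₂(P(2)) = -(0.2273)·log₂(0.2273) = 0.48582
  -P(3)·log₂(P(3)) = -(0.2338)·log₂(0.2338) = 0.49020
  -P(4)·log₂(P(4)) = -(0.0433)·log₂(0.0433) = 0.19613
H(P) = 0.50192 + 0.48582 + 0.49020 + 0.19613 = 1.67407 bits

log₂(4) = 2.00000 bits

D_KL(P||U) = 2.00000 - 1.67407 = 0.32593 ≈ 0.3259 bits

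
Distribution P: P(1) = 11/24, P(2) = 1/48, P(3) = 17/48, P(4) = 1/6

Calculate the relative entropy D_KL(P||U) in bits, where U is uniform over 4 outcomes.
0.4066 bits

U(i) = 1/4 for all i

D_KL(P||U) = Σ P(x) log₂(P(x) / (1/4))
           = Σ P(x) log₂(P(x)) + log₂(4)
           = log₂(4) - H(P)

H(P) = -Σ P(x) log₂(P(x)):
  -P(1)·log₂(P(1)) = -(11/24)·log₂(11/24) = 0.51587
  -P(2)·log₂(P(2)) = -(1/48)·log₂(1/48) = 0.11635
  -P(3)·log₂(P(3)) = -(17/48)·log₂(17/48) = 0.53036
  -P(4)·log₂(P(4)) = -(1/6)·log₂(1/6) = 0.43083
H(P) = 0.51587 + 0.11635 + 0.53036 + 0.43083 = 1.59341 bits

log₂(4) = 2.00000 bits

D_KL(P||U) = 2.00000 - 1.59341 = 0.40659 ≈ 0.4066 bits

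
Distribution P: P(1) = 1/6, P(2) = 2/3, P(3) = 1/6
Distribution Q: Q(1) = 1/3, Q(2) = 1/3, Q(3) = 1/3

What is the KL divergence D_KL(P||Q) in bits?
0.3333 bits

D_KL(P||Q) = Σ P(x) log₂(P(x)/Q(x))

Computing term by term:
  P(1)·log₂(P(1)/Q(1)) = (1/6)·log₂((1/6)/(1/3)) = -0.16667
  P(2)·log₂(P(2)/Q(2)) = (2/3)·log₂((2/3)/(1/3)) = 0.66667
  P(3)·log₂(P(3)/Q(3)) = (1/6)·log₂((1/6)/(1/3)) = -0.16667

D_KL(P||Q) = -0.16667 + 0.66667 - 0.16667 = 0.33333 ≈ 0.3333 bits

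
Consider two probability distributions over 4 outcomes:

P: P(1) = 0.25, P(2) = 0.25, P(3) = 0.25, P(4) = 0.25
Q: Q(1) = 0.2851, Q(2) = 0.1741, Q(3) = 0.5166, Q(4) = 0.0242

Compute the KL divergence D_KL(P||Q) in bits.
0.6636 bits

D_KL(P||Q) = Σ P(x) log₂(P(x)/Q(x))

Computing term by term:
  P(1)·log₂(P(1)/Q(1)) = 0.25·log₂(0.25/0.2851) = -0.04738
  P(2)·log₂(P(2)/Q(2)) = 0.25·log₂(0.25/0.1741) = 0.13050
  P(3)·log₂(P(3)/Q(3)) = 0.25·log₂(0.25/0.5166) = -0.26178
  P(4)·log₂(P(4)/Q(4)) = 0.25·log₂(0.25/0.0242) = 0.84221

D_KL(P||Q) = -0.04738 + 0.13050 - 0.26178 + 0.84221 = 0.66355 ≈ 0.6636 bits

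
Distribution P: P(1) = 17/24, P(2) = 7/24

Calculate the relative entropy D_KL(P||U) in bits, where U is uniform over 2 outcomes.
0.1291 bits

U(i) = 1/2 for all i

D_KL(P||U) = Σ P(x) log₂(P(x) / (1/2))
           = Σ P(x) log₂(P(x)) + log₂(2)
           = log₂(2) - H(P)

H(P) = -Σ P(x) log₂(P(x)):
  -P(1)·log₂(P(1)) = -(17/24)·log₂(17/24) = 0.35240
  -P(2)·log₂(P(2)) = -(7/24)·log₂(7/24) = 0.51847
H(P) = 0.35240 + 0.51847 = 0.87087 bits

log₂(2) = 1.00000 bits

D_KL(P||U) = 1.00000 - 0.87087 = 0.12913 ≈ 0.1291 bits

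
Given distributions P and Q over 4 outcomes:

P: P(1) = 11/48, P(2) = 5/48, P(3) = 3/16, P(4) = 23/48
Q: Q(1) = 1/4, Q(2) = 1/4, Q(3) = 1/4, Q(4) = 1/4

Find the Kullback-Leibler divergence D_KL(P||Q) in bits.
0.2116 bits

D_KL(P||Q) = Σ P(x) log₂(P(x)/Q(x))

Computing term by term:
  P(1)·log₂(P(1)/Q(1)) = (11/48)·log₂((11/48)/(1/4)) = -0.02877
  P(2)·log₂(P(2)/Q(2)) = (5/48)·log₂((5/48)/(1/4)) = -0.13157
  P(3)·log₂(P(3)/Q(3)) = (3/16)·log₂((3/16)/(1/4)) = -0.07782
  P(4)·log₂(P(4)/Q(4)) = (23/48)·log₂((23/48)/(1/4)) = 0.44975

D_KL(P||Q) = -0.02877 - 0.13157 - 0.07782 + 0.44975 = 0.21159 ≈ 0.2116 bits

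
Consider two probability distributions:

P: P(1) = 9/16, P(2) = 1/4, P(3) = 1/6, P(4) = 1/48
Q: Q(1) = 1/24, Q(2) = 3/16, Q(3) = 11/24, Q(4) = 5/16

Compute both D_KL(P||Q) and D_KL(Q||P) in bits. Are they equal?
D_KL(P||Q) = 1.8913 bits, D_KL(Q||P) = 1.6555 bits. No, they are not equal.

D_KL(P||Q) = Σ P(x) log₂(P(x)/Q(x))

Computing term by term:
  P(1)·log₂(P(1)/Q(1)) = (9/16)·log₂((9/16)/(1/24)) = 2.11212
  P(2)·log₂(P(2)/Q(2)) = (1/4)·log₂((1/4)/(3/16)) = 0.10376
  P(3)·log₂(P(3)/Q(3)) = (1/6)·log₂((1/6)/(11/24)) = -0.24324
  P(4)·log₂(P(4)/Q(4)) = (1/48)·log₂((1/48)/(5/16)) = -0.08139

D_KL(P||Q) = 2.11212 + 0.10376 - 0.24324 - 0.08139 = 1.89125 ≈ 1.8913 bits

D_KL(Q||P) = Σ Q(x) log₂(Q(x)/P(x))

Computing term by term:
  Q(1)·log₂(Q(1)/P(1)) = (1/24)·log₂((1/24)/(9/16)) = -0.15645
  Q(2)·log₂(Q(2)/P(2)) = (3/16)·log₂((3/16)/(1/4)) = -0.07782
  Q(3)·log₂(Q(3)/P(3)) = (11/24)·log₂((11/24)/(1/6)) = 0.66891
  Q(4)·log₂(Q(4)/P(4)) = (5/16)·log₂((5/16)/(1/48)) = 1.22090

D_KL(Q||P) = -0.15645 - 0.07782 + 0.66891 + 1.22090 = 1.65554 ≈ 1.6555 bits

These are NOT equal (difference: 0.2358 bits). KL divergence is asymmetric: D_KL(P||Q) ≠ D_KL(Q||P) in general.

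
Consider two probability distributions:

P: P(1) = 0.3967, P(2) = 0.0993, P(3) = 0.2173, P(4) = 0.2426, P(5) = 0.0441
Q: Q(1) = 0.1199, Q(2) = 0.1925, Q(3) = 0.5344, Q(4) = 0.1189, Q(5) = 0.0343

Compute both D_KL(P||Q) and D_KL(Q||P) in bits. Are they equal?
D_KL(P||Q) = 0.5734 bits, D_KL(Q||P) = 0.5359 bits. No, they are not equal.

D_KL(P||Q) = Σ P(x) log₂(P(x)/Q(x))

Computing term by term:
  P(1)·log₂(P(1)/Q(1)) = 0.3967·log₂(0.3967/0.1199) = 0.68479
  P(2)·log₂(P(2)/Q(2)) = 0.0993·log₂(0.0993/0.1925) = -0.09483
  P(3)·log₂(P(3)/Q(3)) = 0.2173·log₂(0.2173/0.5344) = -0.28211
  P(4)·log₂(P(4)/Q(4)) = 0.2426·log₂(0.2426/0.1189) = 0.24959
  P(5)·log₂(P(5)/Q(5)) = 0.0441·log₂(0.0441/0.0343) = 0.01599

D_KL(P||Q) = 0.68479 - 0.09483 - 0.28211 + 0.24959 + 0.01599 = 0.57343 ≈ 0.5734 bits

D_KL(Q||P) = Σ Q(x) log₂(Q(x)/P(x))

Computing term by term:
  Q(1)·log₂(Q(1)/P(1)) = 0.1199·log₂(0.1199/0.3967) = -0.20697
  Q(2)·log₂(Q(2)/P(2)) = 0.1925·log₂(0.1925/0.0993) = 0.18384
  Q(3)·log₂(Q(3)/P(3)) = 0.5344·log₂(0.5344/0.2173) = 0.69378
  Q(4)·log₂(Q(4)/P(4)) = 0.1189·log₂(0.1189/0.2426) = -0.12233
  Q(5)·log₂(Q(5)/P(5)) = 0.0343·log₂(0.0343/0.0441) = -0.01244

D_KL(Q||P) = -0.20697 + 0.18384 + 0.69378 - 0.12233 - 0.01244 = 0.53588 ≈ 0.5359 bits

These are NOT equal (difference: 0.0375 bits). KL divergence is asymmetric: D_KL(P||Q) ≠ D_KL(Q||P) in general.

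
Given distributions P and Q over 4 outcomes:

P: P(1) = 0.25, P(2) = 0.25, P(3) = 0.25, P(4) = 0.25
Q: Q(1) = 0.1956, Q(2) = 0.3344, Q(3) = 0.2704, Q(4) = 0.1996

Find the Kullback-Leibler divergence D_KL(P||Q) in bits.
0.0365 bits

D_KL(P||Q) = Σ P(x) log₂(P(x)/Q(x))

Computing term by term:
  P(1)·log₂(P(1)/Q(1)) = 0.25·log₂(0.25/0.1956) = 0.08851
  P(2)·log₂(P(2)/Q(2)) = 0.25·log₂(0.25/0.3344) = -0.10491
  P(3)·log₂(P(3)/Q(3)) = 0.25·log₂(0.25/0.2704) = -0.02829
  P(4)·log₂(P(4)/Q(4)) = 0.25·log₂(0.25/0.1996) = 0.08120

D_KL(P||Q) = 0.08851 - 0.10491 - 0.02829 + 0.08120 = 0.03651 ≈ 0.0365 bits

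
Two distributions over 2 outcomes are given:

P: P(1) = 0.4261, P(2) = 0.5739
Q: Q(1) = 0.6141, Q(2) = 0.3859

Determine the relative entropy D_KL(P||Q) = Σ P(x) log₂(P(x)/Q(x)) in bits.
0.1039 bits

D_KL(P||Q) = Σ P(x) log₂(P(x)/Q(x))

Computing term by term:
  P(1)·log₂(P(1)/Q(1)) = 0.4261·log₂(0.4261/0.6141) = -0.22467
  P(2)·log₂(P(2)/Q(2)) = 0.5739·log₂(0.5739/0.3859) = 0.32860

D_KL(P||Q) = -0.22467 + 0.32860 = 0.10393 ≈ 0.1039 bits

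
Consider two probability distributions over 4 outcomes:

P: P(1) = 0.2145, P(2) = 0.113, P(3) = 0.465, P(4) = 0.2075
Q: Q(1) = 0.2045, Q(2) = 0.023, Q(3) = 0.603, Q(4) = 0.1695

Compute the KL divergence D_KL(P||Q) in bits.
0.1605 bits

D_KL(P||Q) = Σ P(x) log₂(P(x)/Q(x))

Computing term by term:
  P(1)·log₂(P(1)/Q(1)) = 0.2145·log₂(0.2145/0.2045) = 0.01477
  P(2)·log₂(P(2)/Q(2)) = 0.113·log₂(0.113/0.023) = 0.25952
  P(3)·log₂(P(3)/Q(3)) = 0.465·log₂(0.465/0.603) = -0.17434
  P(4)·log₂(P(4)/Q(4)) = 0.2075·log₂(0.2075/0.1695) = 0.06055

D_KL(P||Q) = 0.01477 + 0.25952 - 0.17434 + 0.06055 = 0.16050 ≈ 0.1605 bits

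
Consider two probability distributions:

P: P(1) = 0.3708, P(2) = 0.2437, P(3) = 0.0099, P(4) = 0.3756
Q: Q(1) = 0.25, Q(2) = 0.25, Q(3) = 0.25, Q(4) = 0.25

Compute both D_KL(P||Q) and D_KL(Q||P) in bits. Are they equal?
D_KL(P||Q) = 0.3764 bits, D_KL(Q||P) = 0.8848 bits. No, they are not equal.

D_KL(P||Q) = Σ P(x) log₂(P(x)/Q(x))

Computing term by term:
  P(1)·log₂(P(1)/Q(1)) = 0.3708·log₂(0.3708/0.25) = 0.21088
  P(2)·log₂(P(2)/Q(2)) = 0.2437·log₂(0.2437/0.25) = -0.00897
  P(3)·log₂(P(3)/Q(3)) = 0.0099·log₂(0.0099/0.25) = -0.04612
  P(4)·log₂(P(4)/Q(4)) = 0.3756·log₂(0.3756/0.25) = 0.22058

D_KL(P||Q) = 0.21088 - 0.00897 - 0.04612 + 0.22058 = 0.37637 ≈ 0.3764 bits

D_KL(Q||P) = Σ Q(x) log₂(Q(x)/P(x))

Computing term by term:
  Q(1)·log₂(Q(1)/P(1)) = 0.25·log₂(0.25/0.3708) = -0.14218
  Q(2)·log₂(Q(2)/P(2)) = 0.25·log₂(0.25/0.2437) = 0.00921
  Q(3)·log₂(Q(3)/P(3)) = 0.25·log₂(0.25/0.0099) = 1.16459
  Q(4)·log₂(Q(4)/P(4)) = 0.25·log₂(0.25/0.3756) = -0.14682

D_KL(Q||P) = -0.14218 + 0.00921 + 1.16459 - 0.14682 = 0.88480 ≈ 0.8848 bits

These are NOT equal (difference: 0.5084 bits). KL divergence is asymmetric: D_KL(P||Q) ≠ D_KL(Q||P) in general.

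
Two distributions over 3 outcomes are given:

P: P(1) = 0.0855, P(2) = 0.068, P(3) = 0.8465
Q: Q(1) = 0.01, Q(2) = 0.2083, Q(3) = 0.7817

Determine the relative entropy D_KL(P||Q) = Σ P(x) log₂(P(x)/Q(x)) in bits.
0.2521 bits

D_KL(P||Q) = Σ P(x) log₂(P(x)/Q(x))

Computing term by term:
  P(1)·log₂(P(1)/Q(1)) = 0.0855·log₂(0.0855/0.01) = 0.26470
  P(2)·log₂(P(2)/Q(2)) = 0.068·log₂(0.068/0.2083) = -0.10982
  P(3)·log₂(P(3)/Q(3)) = 0.8465·log₂(0.8465/0.7817) = 0.09726

D_KL(P||Q) = 0.26470 - 0.10982 + 0.09726 = 0.25214 ≈ 0.2521 bits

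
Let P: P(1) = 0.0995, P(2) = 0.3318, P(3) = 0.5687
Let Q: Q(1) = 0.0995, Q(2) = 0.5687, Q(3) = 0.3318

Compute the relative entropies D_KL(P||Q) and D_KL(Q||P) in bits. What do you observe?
D_KL(P||Q) = 0.1842 bits, D_KL(Q||P) = 0.1842 bits. The two directions give the same value here, because Q is a self-inverse relabeling of P; in general KL divergence is asymmetric.

D_KL(P||Q) = Σ P(x) log₂(P(x)/Q(x))

Computing term by term:
  P(1)·log₂(P(1)/Q(1)) = 0.0995·log₂(0.0995/0.0995) = 0.00000
  P(2)·log₂(P(2)/Q(2)) = 0.3318·log₂(0.3318/0.5687) = -0.25793
  P(3)·log₂(P(3)/Q(3)) = 0.5687·log₂(0.5687/0.3318) = 0.44208

D_KL(P||Q) = 0.00000 - 0.25793 + 0.44208 = 0.18415 ≈ 0.1842 bits

D_KL(Q||P) = Σ Q(x) log₂(Q(x)/P(x))

Computing term by term:
  Q(1)·log₂(Q(1)/P(1)) = 0.0995·log₂(0.0995/0.0995) = 0.00000
  Q(2)·log₂(Q(2)/P(2)) = 0.5687·log₂(0.5687/0.3318) = 0.44208
  Q(3)·log₂(Q(3)/P(3)) = 0.3318·log₂(0.3318/0.5687) = -0.25793

D_KL(Q||P) = 0.00000 + 0.44208 - 0.25793 = 0.18415 ≈ 0.1842 bits

These ARE equal here. Q is P with outcomes relabeled (Q(2) = P(3), Q(3) = P(2)) by a relabeling that is its own inverse, so the two sums contain exactly the same terms in a different order. This is a special case — KL divergence is not symmetric in general: D_KL(P||Q) ≠ D_KL(Q||P) for most P, Q.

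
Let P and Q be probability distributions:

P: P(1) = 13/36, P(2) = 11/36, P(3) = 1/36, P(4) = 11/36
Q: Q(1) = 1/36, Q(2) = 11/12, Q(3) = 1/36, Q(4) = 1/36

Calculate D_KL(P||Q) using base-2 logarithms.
1.9090 bits

D_KL(P||Q) = Σ P(x) log₂(P(x)/Q(x))

Computing term by term:
  P(1)·log₂(P(1)/Q(1)) = (13/36)·log₂((13/36)/(1/36)) = 1.33627
  P(2)·log₂(P(2)/Q(2)) = (11/36)·log₂((11/36)/(11/12)) = -0.48429
  P(3)·log₂(P(3)/Q(3)) = (1/36)·log₂((1/36)/(1/36)) = 0.00000
  P(4)·log₂(P(4)/Q(4)) = (11/36)·log₂((11/36)/(1/36)) = 1.05705

D_KL(P||Q) = 1.33627 - 0.48429 + 0.00000 + 1.05705 = 1.90903 ≈ 1.9090 bits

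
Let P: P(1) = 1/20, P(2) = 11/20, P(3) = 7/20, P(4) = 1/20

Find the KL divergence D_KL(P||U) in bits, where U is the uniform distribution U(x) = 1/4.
0.5633 bits

U(i) = 1/4 for all i

D_KL(P||U) = Σ P(x) log₂(P(x) / (1/4))
           = Σ P(x) log₂(P(x)) + log₂(4)
           = log₂(4) - H(P)

H(P) = -Σ P(x) log₂(P(x)):
  -P(1)·log₂(P(1)) = -(1/20)·log₂(1/20) = 0.21610
  -P(2)·log₂(P(2)) = -(11/20)·log₂(11/20) = 0.47437
  -P(3)·log₂(P(3)) = -(7/20)·log₂(7/20) = 0.53010
  -P(4)·log₂(P(4)) = -(1/20)·log₂(1/20) = 0.21610
H(P) = 0.21610 + 0.47437 + 0.53010 + 0.21610 = 1.43667 bits

log₂(4) = 2.00000 bits

D_KL(P||U) = 2.00000 - 1.43667 = 0.56333 ≈ 0.5633 bits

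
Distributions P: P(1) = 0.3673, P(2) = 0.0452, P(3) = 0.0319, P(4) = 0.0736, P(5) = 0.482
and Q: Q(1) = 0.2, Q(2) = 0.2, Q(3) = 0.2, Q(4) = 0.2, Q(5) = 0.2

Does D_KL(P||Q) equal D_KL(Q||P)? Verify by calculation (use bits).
D_KL(P||Q) = 0.6462 bits, D_KL(Q||P) = 0.8180 bits. No — D_KL(P||Q) ≠ D_KL(Q||P) for this pair.

D_KL(P||Q) = Σ P(x) log₂(P(x)/Q(x))

Computing term by term:
  P(1)·log₂(P(1)/Q(1)) = 0.3673·log₂(0.3673/0.2) = 0.32211
  P(2)·log₂(P(2)/Q(2)) = 0.0452·log₂(0.0452/0.2) = -0.09698
  P(3)·log₂(P(3)/Q(3)) = 0.0319·log₂(0.0319/0.2) = -0.08448
  P(4)·log₂(P(4)/Q(4)) = 0.0736·log₂(0.0736/0.2) = -0.10615
  P(5)·log₂(P(5)/Q(5)) = 0.482·log₂(0.482/0.2) = 0.61167

D_KL(P||Q) = 0.32211 - 0.09698 - 0.08448 - 0.10615 + 0.61167 = 0.64617 ≈ 0.6462 bits

D_KL(Q||P) = Σ Q(x) log₂(Q(x)/P(x))

Computing term by term:
  Q(1)·log₂(Q(1)/P(1)) = 0.2·log₂(0.2/0.3673) = -0.17539
  Q(2)·log₂(Q(2)/P(2)) = 0.2·log₂(0.2/0.0452) = 0.42912
  Q(3)·log₂(Q(3)/P(3)) = 0.2·log₂(0.2/0.0319) = 0.52967
  Q(4)·log₂(Q(4)/P(4)) = 0.2·log₂(0.2/0.0736) = 0.28844
  Q(5)·log₂(Q(5)/P(5)) = 0.2·log₂(0.2/0.482) = -0.25381

D_KL(Q||P) = -0.17539 + 0.42912 + 0.52967 + 0.28844 - 0.25381 = 0.81803 ≈ 0.8180 bits

These are NOT equal (difference: 0.1718 bits). KL divergence is asymmetric: D_KL(P||Q) ≠ D_KL(Q||P) in general.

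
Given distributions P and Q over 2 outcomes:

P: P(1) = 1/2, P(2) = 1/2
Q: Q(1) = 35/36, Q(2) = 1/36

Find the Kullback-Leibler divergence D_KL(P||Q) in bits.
1.6053 bits

D_KL(P||Q) = Σ P(x) log₂(P(x)/Q(x))

Computing term by term:
  P(1)·log₂(P(1)/Q(1)) = (1/2)·log₂((1/2)/(35/36)) = -0.47968
  P(2)·log₂(P(2)/Q(2)) = (1/2)·log₂((1/2)/(1/36)) = 2.08496

D_KL(P||Q) = -0.47968 + 2.08496 = 1.60528 ≈ 1.6053 bits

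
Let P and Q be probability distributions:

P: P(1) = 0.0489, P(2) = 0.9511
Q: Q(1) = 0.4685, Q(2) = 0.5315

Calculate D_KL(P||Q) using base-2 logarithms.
0.6391 bits

D_KL(P||Q) = Σ P(x) log₂(P(x)/Q(x))

Computing term by term:
  P(1)·log₂(P(1)/Q(1)) = 0.0489·log₂(0.0489/0.4685) = -0.15942
  P(2)·log₂(P(2)/Q(2)) = 0.9511·log₂(0.9511/0.5315) = 0.79847

D_KL(P||Q) = -0.15942 + 0.79847 = 0.63905 ≈ 0.6391 bits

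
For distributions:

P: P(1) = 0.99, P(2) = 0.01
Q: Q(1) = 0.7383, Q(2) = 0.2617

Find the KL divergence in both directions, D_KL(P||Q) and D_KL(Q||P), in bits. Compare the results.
D_KL(P||Q) = 0.3719 bits, D_KL(Q||P) = 0.9201 bits. D_KL(Q||P) is larger than D_KL(P||Q) by 0.5482 bits; the two directions differ.

D_KL(P||Q) = Σ P(x) log₂(P(x)/Q(x))

Computing term by term:
  P(1)·log₂(P(1)/Q(1)) = 0.99·log₂(0.99/0.7383) = 0.41899
  P(2)·log₂(P(2)/Q(2)) = 0.01·log₂(0.01/0.2617) = -0.04710

D_KL(P||Q) = 0.41899 - 0.04710 = 0.37189 ≈ 0.3719 bits

D_KL(Q||P) = Σ Q(x) log₂(Q(x)/P(x))

Computing term by term:
  Q(1)·log₂(Q(1)/P(1)) = 0.7383·log₂(0.7383/0.99) = -0.31246
  Q(2)·log₂(Q(2)/P(2)) = 0.2617·log₂(0.2617/0.01) = 1.23257

D_KL(Q||P) = -0.31246 + 1.23257 = 0.92011 ≈ 0.9201 bits

These are NOT equal (difference: 0.5482 bits). KL divergence is asymmetric: D_KL(P||Q) ≠ D_KL(Q||P) in general.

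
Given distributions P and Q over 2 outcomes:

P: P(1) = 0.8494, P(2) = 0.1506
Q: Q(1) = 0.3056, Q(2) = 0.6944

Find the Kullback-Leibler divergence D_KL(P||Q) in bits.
0.9206 bits

D_KL(P||Q) = Σ P(x) log₂(P(x)/Q(x))

Computing term by term:
  P(1)·log₂(P(1)/Q(1)) = 0.8494·log₂(0.8494/0.3056) = 1.25269
  P(2)·log₂(P(2)/Q(2)) = 0.1506·log₂(0.1506/0.6944) = -0.33208

D_KL(P||Q) = 1.25269 - 0.33208 = 0.92061 ≈ 0.9206 bits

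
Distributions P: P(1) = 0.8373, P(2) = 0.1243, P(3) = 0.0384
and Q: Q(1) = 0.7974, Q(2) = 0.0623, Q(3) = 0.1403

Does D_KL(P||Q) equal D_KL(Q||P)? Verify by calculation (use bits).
D_KL(P||Q) = 0.1111 bits, D_KL(Q||P) = 0.1440 bits. No — D_KL(P||Q) ≠ D_KL(Q||P) for this pair.

D_KL(P||Q) = Σ P(x) log₂(P(x)/Q(x))

Computing term by term:
  P(1)·log₂(P(1)/Q(1)) = 0.8373·log₂(0.8373/0.7974) = 0.05898
  P(2)·log₂(P(2)/Q(2)) = 0.1243·log₂(0.1243/0.0623) = 0.12387
  P(3)·log₂(P(3)/Q(3)) = 0.0384·log₂(0.0384/0.1403) = -0.07178

D_KL(P||Q) = 0.05898 + 0.12387 - 0.07178 = 0.11107 ≈ 0.1111 bits

D_KL(Q||P) = Σ Q(x) log₂(Q(x)/P(x))

Computing term by term:
  Q(1)·log₂(Q(1)/P(1)) = 0.7974·log₂(0.7974/0.8373) = -0.05617
  Q(2)·log₂(Q(2)/P(2)) = 0.0623·log₂(0.0623/0.1243) = -0.06208
  Q(3)·log₂(Q(3)/P(3)) = 0.1403·log₂(0.1403/0.0384) = 0.26227

D_KL(Q||P) = -0.05617 - 0.06208 + 0.26227 = 0.14402 ≈ 0.1440 bits

These are NOT equal (difference: 0.0329 bits). KL divergence is asymmetric: D_KL(P||Q) ≠ D_KL(Q||P) in general.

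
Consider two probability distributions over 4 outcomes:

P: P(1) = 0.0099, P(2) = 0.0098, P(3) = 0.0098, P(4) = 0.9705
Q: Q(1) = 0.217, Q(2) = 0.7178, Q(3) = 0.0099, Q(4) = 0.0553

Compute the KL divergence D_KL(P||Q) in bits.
3.9065 bits

D_KL(P||Q) = Σ P(x) log₂(P(x)/Q(x))

Computing term by term:
  P(1)·log₂(P(1)/Q(1)) = 0.0099·log₂(0.0099/0.217) = -0.04410
  P(2)·log₂(P(2)/Q(2)) = 0.0098·log₂(0.0098/0.7178) = -0.06071
  P(3)·log₂(P(3)/Q(3)) = 0.0098·log₂(0.0098/0.0099) = -0.00014
  P(4)·log₂(P(4)/Q(4)) = 0.9705·log₂(0.9705/0.0553) = 4.01144

D_KL(P||Q) = -0.04410 - 0.06071 - 0.00014 + 4.01144 = 3.90649 ≈ 3.9065 bits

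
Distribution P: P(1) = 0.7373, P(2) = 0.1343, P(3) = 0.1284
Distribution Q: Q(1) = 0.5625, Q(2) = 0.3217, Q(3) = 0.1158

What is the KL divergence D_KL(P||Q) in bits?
0.1377 bits

D_KL(P||Q) = Σ P(x) log₂(P(x)/Q(x))

Computing term by term:
  P(1)·log₂(P(1)/Q(1)) = 0.7373·log₂(0.7373/0.5625) = 0.28784
  P(2)·log₂(P(2)/Q(2)) = 0.1343·log₂(0.1343/0.3217) = -0.16925
  P(3)·log₂(P(3)/Q(3)) = 0.1284·log₂(0.1284/0.1158) = 0.01913

D_KL(P||Q) = 0.28784 - 0.16925 + 0.01913 = 0.13772 ≈ 0.1377 bits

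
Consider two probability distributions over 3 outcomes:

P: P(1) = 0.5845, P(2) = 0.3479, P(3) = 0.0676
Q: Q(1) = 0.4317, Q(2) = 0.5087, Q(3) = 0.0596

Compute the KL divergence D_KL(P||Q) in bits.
0.0771 bits

D_KL(P||Q) = Σ P(x) log₂(P(x)/Q(x))

Computing term by term:
  P(1)·log₂(P(1)/Q(1)) = 0.5845·log₂(0.5845/0.4317) = 0.25553
  P(2)·log₂(P(2)/Q(2)) = 0.3479·log₂(0.3479/0.5087) = -0.19070
  P(3)·log₂(P(3)/Q(3)) = 0.0676·log₂(0.0676/0.0596) = 0.01228

D_KL(P||Q) = 0.25553 - 0.19070 + 0.01228 = 0.07711 ≈ 0.0771 bits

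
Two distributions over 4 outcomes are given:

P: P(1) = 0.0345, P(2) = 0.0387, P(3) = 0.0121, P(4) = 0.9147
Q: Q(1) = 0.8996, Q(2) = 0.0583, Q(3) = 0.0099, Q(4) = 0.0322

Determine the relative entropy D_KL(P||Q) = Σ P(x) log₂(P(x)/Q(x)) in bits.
4.2346 bits

D_KL(P||Q) = Σ P(x) log₂(P(x)/Q(x))

Computing term by term:
  P(1)·log₂(P(1)/Q(1)) = 0.0345·log₂(0.0345/0.8996) = -0.16231
  P(2)·log₂(P(2)/Q(2)) = 0.0387·log₂(0.0387/0.0583) = -0.02288
  P(3)·log₂(P(3)/Q(3)) = 0.0121·log₂(0.0121/0.0099) = 0.00350
  P(4)·log₂(P(4)/Q(4)) = 0.9147·log₂(0.9147/0.0322) = 4.41632

D_KL(P||Q) = -0.16231 - 0.02288 + 0.00350 + 4.41632 = 4.23463 ≈ 4.2346 bits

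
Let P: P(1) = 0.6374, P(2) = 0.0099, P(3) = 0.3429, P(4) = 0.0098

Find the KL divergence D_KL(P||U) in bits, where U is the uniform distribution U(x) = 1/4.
0.9251 bits

U(i) = 1/4 for all i

D_KL(P||U) = Σ P(x) log₂(P(x) / (1/4))
           = Σ P(x) log₂(P(x)) + log₂(4)
           = log₂(4) - H(P)

H(P) = -Σ P(x) log₂(P(x)):
  -P(1)·log₂(P(1)) = -(0.6374)·log₂(0.6374) = 0.41414
  -P(2)·log₂(P(2)) = -(0.0099)·log₂(0.0099) = 0.06592
  -P(3)·log₂(P(3)) = -(0.3429)·log₂(0.3429) = 0.52949
  -P(4)·log₂(P(4)) = -(0.0098)·log₂(0.0098) = 0.06540
H(P) = 0.41414 + 0.06592 + 0.52949 + 0.06540 = 1.07495 bits

log₂(4) = 2.00000 bits

D_KL(P||U) = 2.00000 - 1.07495 = 0.92505 ≈ 0.9251 bits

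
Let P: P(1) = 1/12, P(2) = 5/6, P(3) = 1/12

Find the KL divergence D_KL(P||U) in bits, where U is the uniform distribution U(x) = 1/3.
0.7683 bits

U(i) = 1/3 for all i

D_KL(P||U) = Σ P(x) log₂(P(x) / (1/3))
           = Σ P(x) log₂(P(x)) + log₂(3)
           = log₂(3) - H(P)

H(P) = -Σ P(x) log₂(P(x)):
  -P(1)·log₂(P(1)) = -(1/12)·log₂(1/12) = 0.29875
  -P(2)·log₂(P(2)) = -(5/6)·log₂(5/6) = 0.21920
  -P(3)·log₂(P(3)) = -(1/12)·log₂(1/12) = 0.29875
H(P) = 0.29875 + 0.21920 + 0.29875 = 0.81670 bits

log₂(3) = 1.58496 bits

D_KL(P||U) = 1.58496 - 0.81670 = 0.76826 ≈ 0.7683 bits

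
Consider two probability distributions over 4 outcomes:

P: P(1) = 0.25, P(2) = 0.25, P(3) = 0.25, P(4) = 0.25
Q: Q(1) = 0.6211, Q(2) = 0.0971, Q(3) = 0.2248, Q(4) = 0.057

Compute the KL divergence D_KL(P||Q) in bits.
0.5844 bits

D_KL(P||Q) = Σ P(x) log₂(P(x)/Q(x))

Computing term by term:
  P(1)·log₂(P(1)/Q(1)) = 0.25·log₂(0.25/0.6211) = -0.32822
  P(2)·log₂(P(2)/Q(2)) = 0.25·log₂(0.25/0.0971) = 0.34110
  P(3)·log₂(P(3)/Q(3)) = 0.25·log₂(0.25/0.2248) = 0.03832
  P(4)·log₂(P(4)/Q(4)) = 0.25·log₂(0.25/0.057) = 0.53322

D_KL(P||Q) = -0.32822 + 0.34110 + 0.03832 + 0.53322 = 0.58442 ≈ 0.5844 bits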